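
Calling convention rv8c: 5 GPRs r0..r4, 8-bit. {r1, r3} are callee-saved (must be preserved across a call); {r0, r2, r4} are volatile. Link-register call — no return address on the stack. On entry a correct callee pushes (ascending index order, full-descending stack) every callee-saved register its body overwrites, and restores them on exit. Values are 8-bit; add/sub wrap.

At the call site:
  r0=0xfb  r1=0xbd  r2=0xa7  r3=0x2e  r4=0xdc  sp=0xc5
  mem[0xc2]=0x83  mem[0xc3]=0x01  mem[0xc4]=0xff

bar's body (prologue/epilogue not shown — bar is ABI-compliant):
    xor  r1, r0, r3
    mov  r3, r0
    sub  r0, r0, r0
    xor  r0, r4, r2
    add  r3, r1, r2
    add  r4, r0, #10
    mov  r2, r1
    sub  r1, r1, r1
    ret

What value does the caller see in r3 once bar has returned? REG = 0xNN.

REG = 0x2e

prologue: push r1 -> mem[0xc4]=0xbd, sp=0xc4
prologue: push r3 -> mem[0xc3]=0x2e, sp=0xc3
body[0] xor  r1, r0, r3 -> r1=0xd5
body[1] mov  r3, r0 -> r3=0xfb
body[2] sub  r0, r0, r0 -> r0=0x00
body[3] xor  r0, r4, r2 -> r0=0x7b
body[4] add  r3, r1, r2 -> r3=0x7c
body[5] add  r4, r0, #10 -> r4=0x85
body[6] mov  r2, r1 -> r2=0xd5
body[7] sub  r1, r1, r1 -> r1=0x00
epilogue: pop r3=0x2e, sp=0xc4
epilogue: pop r1=0xbd, sp=0xc5
r3 is callee-saved -> restored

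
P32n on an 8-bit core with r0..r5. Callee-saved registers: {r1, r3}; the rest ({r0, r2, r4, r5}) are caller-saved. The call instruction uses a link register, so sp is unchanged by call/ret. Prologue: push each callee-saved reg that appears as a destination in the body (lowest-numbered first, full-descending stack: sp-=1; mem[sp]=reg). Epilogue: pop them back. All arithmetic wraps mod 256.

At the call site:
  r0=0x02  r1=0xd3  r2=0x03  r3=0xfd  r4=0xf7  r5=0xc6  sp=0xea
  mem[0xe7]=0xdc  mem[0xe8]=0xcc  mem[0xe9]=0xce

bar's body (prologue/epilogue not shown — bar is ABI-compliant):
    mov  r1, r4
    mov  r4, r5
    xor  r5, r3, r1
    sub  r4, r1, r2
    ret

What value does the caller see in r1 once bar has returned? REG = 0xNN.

REG = 0xd3

prologue: push r1 → mem[0xe9]=0xd3, sp=0xe9
body[0] mov  r1, r4 → r1=0xf7
body[1] mov  r4, r5 → r4=0xc6
body[2] xor  r5, r3, r1 → r5=0x0a
body[3] sub  r4, r1, r2 → r4=0xf4
epilogue: pop r1=0xd3, sp=0xea
r1 is callee-saved → restored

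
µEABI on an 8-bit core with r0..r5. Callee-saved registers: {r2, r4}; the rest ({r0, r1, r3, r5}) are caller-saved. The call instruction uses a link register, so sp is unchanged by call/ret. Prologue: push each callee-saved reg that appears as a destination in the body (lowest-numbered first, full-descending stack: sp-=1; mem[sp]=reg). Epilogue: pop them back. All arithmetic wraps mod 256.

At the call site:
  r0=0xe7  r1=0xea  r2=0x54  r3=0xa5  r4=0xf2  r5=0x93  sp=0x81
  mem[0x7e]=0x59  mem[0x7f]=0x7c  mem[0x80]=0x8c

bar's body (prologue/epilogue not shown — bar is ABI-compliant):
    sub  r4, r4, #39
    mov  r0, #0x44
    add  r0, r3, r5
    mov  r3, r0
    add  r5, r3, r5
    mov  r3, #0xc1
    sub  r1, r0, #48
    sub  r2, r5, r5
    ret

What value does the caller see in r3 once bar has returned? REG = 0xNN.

prologue: push r2 -> mem[0x80]=0x54, sp=0x80
prologue: push r4 -> mem[0x7f]=0xf2, sp=0x7f
body[0] sub  r4, r4, #39 -> r4=0xcb
body[1] mov  r0, #0x44 -> r0=0x44
body[2] add  r0, r3, r5 -> r0=0x38
body[3] mov  r3, r0 -> r3=0x38
body[4] add  r5, r3, r5 -> r5=0xcb
body[5] mov  r3, #0xc1 -> r3=0xc1
body[6] sub  r1, r0, #48 -> r1=0x08
body[7] sub  r2, r5, r5 -> r2=0x00
epilogue: pop r4=0xf2, sp=0x80
epilogue: pop r2=0x54, sp=0x81
r3 is caller-saved -> body value

REG = 0xc1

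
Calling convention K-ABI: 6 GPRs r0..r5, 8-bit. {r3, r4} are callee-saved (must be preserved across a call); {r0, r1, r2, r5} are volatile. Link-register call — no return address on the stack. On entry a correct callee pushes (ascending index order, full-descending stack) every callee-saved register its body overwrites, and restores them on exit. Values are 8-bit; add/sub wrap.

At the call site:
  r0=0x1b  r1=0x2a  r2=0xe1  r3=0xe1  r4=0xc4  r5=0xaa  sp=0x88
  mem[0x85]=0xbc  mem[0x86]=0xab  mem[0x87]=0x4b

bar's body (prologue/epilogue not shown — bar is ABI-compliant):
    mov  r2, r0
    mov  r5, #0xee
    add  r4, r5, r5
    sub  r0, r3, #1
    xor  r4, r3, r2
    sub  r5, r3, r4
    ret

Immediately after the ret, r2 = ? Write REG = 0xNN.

REG = 0x1b

prologue: push r4 -> mem[0x87]=0xc4, sp=0x87
body[0] mov  r2, r0 -> r2=0x1b
body[1] mov  r5, #0xee -> r5=0xee
body[2] add  r4, r5, r5 -> r4=0xdc
body[3] sub  r0, r3, #1 -> r0=0xe0
body[4] xor  r4, r3, r2 -> r4=0xfa
body[5] sub  r5, r3, r4 -> r5=0xe7
epilogue: pop r4=0xc4, sp=0x88
r2 is caller-saved -> body value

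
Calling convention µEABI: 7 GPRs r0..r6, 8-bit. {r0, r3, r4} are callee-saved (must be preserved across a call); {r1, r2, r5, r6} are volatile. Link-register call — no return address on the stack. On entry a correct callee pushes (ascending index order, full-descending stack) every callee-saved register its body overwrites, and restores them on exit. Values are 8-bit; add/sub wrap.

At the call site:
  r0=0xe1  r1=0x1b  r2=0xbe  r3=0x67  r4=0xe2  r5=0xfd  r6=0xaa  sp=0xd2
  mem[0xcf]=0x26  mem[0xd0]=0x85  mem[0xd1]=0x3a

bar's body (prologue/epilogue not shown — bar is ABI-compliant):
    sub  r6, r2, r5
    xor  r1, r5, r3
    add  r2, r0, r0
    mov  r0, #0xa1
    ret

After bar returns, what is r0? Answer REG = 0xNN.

REG = 0xe1

prologue: push r0 -> mem[0xd1]=0xe1, sp=0xd1
body[0] sub  r6, r2, r5 -> r6=0xc1
body[1] xor  r1, r5, r3 -> r1=0x9a
body[2] add  r2, r0, r0 -> r2=0xc2
body[3] mov  r0, #0xa1 -> r0=0xa1
epilogue: pop r0=0xe1, sp=0xd2
r0 is callee-saved -> restored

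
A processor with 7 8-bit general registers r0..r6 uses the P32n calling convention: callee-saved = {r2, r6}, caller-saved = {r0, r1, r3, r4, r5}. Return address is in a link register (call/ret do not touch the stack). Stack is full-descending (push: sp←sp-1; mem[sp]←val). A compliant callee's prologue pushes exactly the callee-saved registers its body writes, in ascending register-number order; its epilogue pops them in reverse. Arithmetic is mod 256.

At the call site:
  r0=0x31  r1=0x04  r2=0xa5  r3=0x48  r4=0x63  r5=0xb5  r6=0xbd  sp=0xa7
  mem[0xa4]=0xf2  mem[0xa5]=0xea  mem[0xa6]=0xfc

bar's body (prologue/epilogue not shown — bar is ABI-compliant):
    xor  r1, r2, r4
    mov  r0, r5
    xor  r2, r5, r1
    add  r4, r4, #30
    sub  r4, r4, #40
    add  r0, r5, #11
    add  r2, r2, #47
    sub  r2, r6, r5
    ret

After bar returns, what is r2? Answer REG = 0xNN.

prologue: push r2 -> mem[0xa6]=0xa5, sp=0xa6
body[0] xor  r1, r2, r4 -> r1=0xc6
body[1] mov  r0, r5 -> r0=0xb5
body[2] xor  r2, r5, r1 -> r2=0x73
body[3] add  r4, r4, #30 -> r4=0x81
body[4] sub  r4, r4, #40 -> r4=0x59
body[5] add  r0, r5, #11 -> r0=0xc0
body[6] add  r2, r2, #47 -> r2=0xa2
body[7] sub  r2, r6, r5 -> r2=0x08
epilogue: pop r2=0xa5, sp=0xa7
r2 is callee-saved -> restored

REG = 0xa5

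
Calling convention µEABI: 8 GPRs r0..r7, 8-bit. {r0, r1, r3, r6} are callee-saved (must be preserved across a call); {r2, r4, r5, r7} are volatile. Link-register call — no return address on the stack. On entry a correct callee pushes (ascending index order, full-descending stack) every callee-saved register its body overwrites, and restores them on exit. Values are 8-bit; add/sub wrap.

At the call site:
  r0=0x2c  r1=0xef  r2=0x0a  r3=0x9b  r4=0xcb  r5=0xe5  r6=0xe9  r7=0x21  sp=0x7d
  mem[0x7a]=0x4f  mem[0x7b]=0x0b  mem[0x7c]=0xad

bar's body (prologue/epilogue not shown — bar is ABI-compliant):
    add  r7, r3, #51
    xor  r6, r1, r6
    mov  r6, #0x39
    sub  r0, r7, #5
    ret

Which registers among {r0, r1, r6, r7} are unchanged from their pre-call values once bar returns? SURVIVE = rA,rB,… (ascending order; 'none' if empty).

prologue: push r0 -> mem[0x7c]=0x2c, sp=0x7c
prologue: push r6 -> mem[0x7b]=0xe9, sp=0x7b
body[0] add  r7, r3, #51 -> r7=0xce
body[1] xor  r6, r1, r6 -> r6=0x06
body[2] mov  r6, #0x39 -> r6=0x39
body[3] sub  r0, r7, #5 -> r0=0xc9
epilogue: pop r6=0xe9, sp=0x7c
epilogue: pop r0=0x2c, sp=0x7d
r0: callee-saved, written=True
r1: callee-saved, written=False
r6: callee-saved, written=True
r7: caller-saved, written=True

SURVIVE = r0,r1,r6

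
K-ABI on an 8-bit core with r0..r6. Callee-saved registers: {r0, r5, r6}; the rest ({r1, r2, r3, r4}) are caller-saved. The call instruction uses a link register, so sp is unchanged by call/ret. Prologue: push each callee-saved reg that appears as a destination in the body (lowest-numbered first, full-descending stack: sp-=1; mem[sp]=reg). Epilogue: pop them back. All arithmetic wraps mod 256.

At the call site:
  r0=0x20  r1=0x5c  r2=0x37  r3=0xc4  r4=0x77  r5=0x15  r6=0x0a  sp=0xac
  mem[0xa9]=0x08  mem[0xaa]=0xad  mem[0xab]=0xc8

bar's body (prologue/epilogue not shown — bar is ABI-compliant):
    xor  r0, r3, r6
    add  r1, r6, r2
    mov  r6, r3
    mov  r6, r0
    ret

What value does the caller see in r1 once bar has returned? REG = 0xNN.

prologue: push r0 -> mem[0xab]=0x20, sp=0xab
prologue: push r6 -> mem[0xaa]=0x0a, sp=0xaa
body[0] xor  r0, r3, r6 -> r0=0xce
body[1] add  r1, r6, r2 -> r1=0x41
body[2] mov  r6, r3 -> r6=0xc4
body[3] mov  r6, r0 -> r6=0xce
epilogue: pop r6=0x0a, sp=0xab
epilogue: pop r0=0x20, sp=0xac
r1 is caller-saved -> body value

REG = 0x41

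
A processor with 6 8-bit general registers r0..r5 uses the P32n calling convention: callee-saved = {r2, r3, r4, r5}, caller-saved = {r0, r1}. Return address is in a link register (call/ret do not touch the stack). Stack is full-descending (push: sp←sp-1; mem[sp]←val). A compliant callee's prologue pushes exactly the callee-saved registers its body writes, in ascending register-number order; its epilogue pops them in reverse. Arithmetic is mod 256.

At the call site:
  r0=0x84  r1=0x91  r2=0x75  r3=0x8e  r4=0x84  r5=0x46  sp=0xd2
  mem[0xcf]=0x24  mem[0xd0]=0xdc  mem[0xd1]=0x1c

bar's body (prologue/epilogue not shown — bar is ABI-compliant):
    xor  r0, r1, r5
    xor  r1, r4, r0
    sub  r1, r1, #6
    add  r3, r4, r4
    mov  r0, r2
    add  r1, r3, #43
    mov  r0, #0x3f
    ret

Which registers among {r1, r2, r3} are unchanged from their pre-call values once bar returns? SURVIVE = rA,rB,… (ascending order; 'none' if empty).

prologue: push r3 → mem[0xd1]=0x8e, sp=0xd1
body[0] xor  r0, r1, r5 → r0=0xd7
body[1] xor  r1, r4, r0 → r1=0x53
body[2] sub  r1, r1, #6 → r1=0x4d
body[3] add  r3, r4, r4 → r3=0x08
body[4] mov  r0, r2 → r0=0x75
body[5] add  r1, r3, #43 → r1=0x33
body[6] mov  r0, #0x3f → r0=0x3f
epilogue: pop r3=0x8e, sp=0xd2
r1: caller-saved, written=True
r2: callee-saved, written=False
r3: callee-saved, written=True

SURVIVE = r2,r3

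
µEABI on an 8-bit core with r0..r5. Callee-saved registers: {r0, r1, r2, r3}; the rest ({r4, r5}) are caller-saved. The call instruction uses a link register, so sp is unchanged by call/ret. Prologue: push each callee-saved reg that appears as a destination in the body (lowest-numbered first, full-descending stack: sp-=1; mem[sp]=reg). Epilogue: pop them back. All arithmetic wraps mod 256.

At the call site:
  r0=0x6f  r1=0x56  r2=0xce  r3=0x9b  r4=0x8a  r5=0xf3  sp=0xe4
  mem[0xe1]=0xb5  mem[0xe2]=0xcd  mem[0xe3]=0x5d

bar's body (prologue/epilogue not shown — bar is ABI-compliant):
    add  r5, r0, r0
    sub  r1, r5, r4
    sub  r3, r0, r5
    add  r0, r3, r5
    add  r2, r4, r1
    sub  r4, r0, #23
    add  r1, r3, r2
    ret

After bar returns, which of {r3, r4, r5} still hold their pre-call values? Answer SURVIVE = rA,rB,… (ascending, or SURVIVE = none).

prologue: push r0 -> mem[0xe3]=0x6f, sp=0xe3
prologue: push r1 -> mem[0xe2]=0x56, sp=0xe2
prologue: push r2 -> mem[0xe1]=0xce, sp=0xe1
prologue: push r3 -> mem[0xe0]=0x9b, sp=0xe0
body[0] add  r5, r0, r0 -> r5=0xde
body[1] sub  r1, r5, r4 -> r1=0x54
body[2] sub  r3, r0, r5 -> r3=0x91
body[3] add  r0, r3, r5 -> r0=0x6f
body[4] add  r2, r4, r1 -> r2=0xde
body[5] sub  r4, r0, #23 -> r4=0x58
body[6] add  r1, r3, r2 -> r1=0x6f
epilogue: pop r3=0x9b, sp=0xe1
epilogue: pop r2=0xce, sp=0xe2
epilogue: pop r1=0x56, sp=0xe3
epilogue: pop r0=0x6f, sp=0xe4
r3: callee-saved, written=True
r4: caller-saved, written=True
r5: caller-saved, written=True

SURVIVE = r3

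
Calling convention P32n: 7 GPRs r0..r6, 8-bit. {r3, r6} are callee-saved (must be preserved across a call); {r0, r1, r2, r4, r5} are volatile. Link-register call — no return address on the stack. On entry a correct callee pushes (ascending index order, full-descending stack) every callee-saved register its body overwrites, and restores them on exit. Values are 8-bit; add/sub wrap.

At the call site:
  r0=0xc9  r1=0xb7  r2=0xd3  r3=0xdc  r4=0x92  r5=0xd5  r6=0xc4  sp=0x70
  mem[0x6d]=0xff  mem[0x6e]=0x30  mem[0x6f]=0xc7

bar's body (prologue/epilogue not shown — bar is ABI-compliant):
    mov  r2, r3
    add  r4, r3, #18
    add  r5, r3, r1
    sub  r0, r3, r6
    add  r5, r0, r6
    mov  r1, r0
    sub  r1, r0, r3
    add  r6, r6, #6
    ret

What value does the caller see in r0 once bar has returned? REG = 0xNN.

REG = 0x18

prologue: push r6 → mem[0x6f]=0xc4, sp=0x6f
body[0] mov  r2, r3 → r2=0xdc
body[1] add  r4, r3, #18 → r4=0xee
body[2] add  r5, r3, r1 → r5=0x93
body[3] sub  r0, r3, r6 → r0=0x18
body[4] add  r5, r0, r6 → r5=0xdc
body[5] mov  r1, r0 → r1=0x18
body[6] sub  r1, r0, r3 → r1=0x3c
body[7] add  r6, r6, #6 → r6=0xca
epilogue: pop r6=0xc4, sp=0x70
r0 is caller-saved → body value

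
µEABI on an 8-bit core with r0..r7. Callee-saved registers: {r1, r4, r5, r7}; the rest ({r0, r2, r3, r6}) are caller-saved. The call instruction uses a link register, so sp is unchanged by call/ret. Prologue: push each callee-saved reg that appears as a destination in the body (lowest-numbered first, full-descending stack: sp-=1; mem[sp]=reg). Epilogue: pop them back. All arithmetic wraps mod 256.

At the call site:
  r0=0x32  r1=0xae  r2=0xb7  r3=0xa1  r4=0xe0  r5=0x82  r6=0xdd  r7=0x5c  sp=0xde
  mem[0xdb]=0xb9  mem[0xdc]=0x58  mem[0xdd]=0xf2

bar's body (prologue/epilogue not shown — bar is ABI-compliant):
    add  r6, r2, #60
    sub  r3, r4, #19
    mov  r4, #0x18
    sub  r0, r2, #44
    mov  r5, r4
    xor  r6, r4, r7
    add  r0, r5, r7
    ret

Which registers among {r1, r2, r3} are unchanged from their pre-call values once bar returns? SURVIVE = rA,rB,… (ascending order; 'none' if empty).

SURVIVE = r1,r2

prologue: push r4 → mem[0xdd]=0xe0, sp=0xdd
prologue: push r5 → mem[0xdc]=0x82, sp=0xdc
body[0] add  r6, r2, #60 → r6=0xf3
body[1] sub  r3, r4, #19 → r3=0xcd
body[2] mov  r4, #0x18 → r4=0x18
body[3] sub  r0, r2, #44 → r0=0x8b
body[4] mov  r5, r4 → r5=0x18
body[5] xor  r6, r4, r7 → r6=0x44
body[6] add  r0, r5, r7 → r0=0x74
epilogue: pop r5=0x82, sp=0xdd
epilogue: pop r4=0xe0, sp=0xde
r1: callee-saved, written=False
r2: caller-saved, written=False
r3: caller-saved, written=True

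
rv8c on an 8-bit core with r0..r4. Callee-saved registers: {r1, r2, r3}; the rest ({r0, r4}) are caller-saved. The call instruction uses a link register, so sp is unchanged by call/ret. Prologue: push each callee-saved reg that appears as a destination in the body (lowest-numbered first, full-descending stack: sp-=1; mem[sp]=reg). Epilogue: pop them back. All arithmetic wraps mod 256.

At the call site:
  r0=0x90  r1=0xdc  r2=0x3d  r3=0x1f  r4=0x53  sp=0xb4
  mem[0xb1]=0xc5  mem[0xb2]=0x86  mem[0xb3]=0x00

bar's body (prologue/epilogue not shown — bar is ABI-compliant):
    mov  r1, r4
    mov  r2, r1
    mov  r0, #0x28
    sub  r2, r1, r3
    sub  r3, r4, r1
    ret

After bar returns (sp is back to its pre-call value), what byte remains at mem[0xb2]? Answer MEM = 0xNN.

MEM = 0x3d

prologue: push r1 -> mem[0xb3]=0xdc, sp=0xb3
prologue: push r2 -> mem[0xb2]=0x3d, sp=0xb2
prologue: push r3 -> mem[0xb1]=0x1f, sp=0xb1
body[0] mov  r1, r4 -> r1=0x53
body[1] mov  r2, r1 -> r2=0x53
body[2] mov  r0, #0x28 -> r0=0x28
body[3] sub  r2, r1, r3 -> r2=0x34
body[4] sub  r3, r4, r1 -> r3=0x00
epilogue: pop r3=0x1f, sp=0xb2
epilogue: pop r2=0x3d, sp=0xb3
epilogue: pop r1=0xdc, sp=0xb4
prologue pushed ['r1', 'r2', 'r3'] at ['0xb3', '0xb2', '0xb1']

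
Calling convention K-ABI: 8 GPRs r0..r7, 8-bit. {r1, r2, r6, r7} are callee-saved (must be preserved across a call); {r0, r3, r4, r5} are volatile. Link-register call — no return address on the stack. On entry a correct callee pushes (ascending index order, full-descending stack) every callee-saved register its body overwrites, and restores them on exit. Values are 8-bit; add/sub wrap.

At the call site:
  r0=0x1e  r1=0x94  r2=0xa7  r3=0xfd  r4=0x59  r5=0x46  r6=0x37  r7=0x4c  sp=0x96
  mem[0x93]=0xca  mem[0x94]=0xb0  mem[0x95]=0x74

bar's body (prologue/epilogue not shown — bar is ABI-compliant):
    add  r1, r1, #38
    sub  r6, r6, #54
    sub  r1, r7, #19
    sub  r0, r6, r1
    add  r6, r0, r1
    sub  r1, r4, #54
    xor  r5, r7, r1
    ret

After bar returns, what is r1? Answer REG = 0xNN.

REG = 0x94

prologue: push r1 -> mem[0x95]=0x94, sp=0x95
prologue: push r6 -> mem[0x94]=0x37, sp=0x94
body[0] add  r1, r1, #38 -> r1=0xba
body[1] sub  r6, r6, #54 -> r6=0x01
body[2] sub  r1, r7, #19 -> r1=0x39
body[3] sub  r0, r6, r1 -> r0=0xc8
body[4] add  r6, r0, r1 -> r6=0x01
body[5] sub  r1, r4, #54 -> r1=0x23
body[6] xor  r5, r7, r1 -> r5=0x6f
epilogue: pop r6=0x37, sp=0x95
epilogue: pop r1=0x94, sp=0x96
r1 is callee-saved -> restored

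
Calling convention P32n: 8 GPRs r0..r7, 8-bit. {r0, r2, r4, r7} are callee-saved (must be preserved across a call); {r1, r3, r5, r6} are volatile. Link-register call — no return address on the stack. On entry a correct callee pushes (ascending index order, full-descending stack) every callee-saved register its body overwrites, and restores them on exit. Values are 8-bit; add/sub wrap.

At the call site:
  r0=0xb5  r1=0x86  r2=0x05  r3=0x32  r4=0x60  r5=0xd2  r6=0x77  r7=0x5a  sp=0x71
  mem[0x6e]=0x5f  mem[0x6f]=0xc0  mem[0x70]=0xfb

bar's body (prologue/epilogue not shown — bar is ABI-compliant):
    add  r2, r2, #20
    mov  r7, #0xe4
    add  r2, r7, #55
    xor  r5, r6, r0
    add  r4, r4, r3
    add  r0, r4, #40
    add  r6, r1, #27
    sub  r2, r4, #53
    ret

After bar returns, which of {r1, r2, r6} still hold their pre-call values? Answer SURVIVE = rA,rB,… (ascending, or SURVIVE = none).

SURVIVE = r1,r2

prologue: push r0 -> mem[0x70]=0xb5, sp=0x70
prologue: push r2 -> mem[0x6f]=0x05, sp=0x6f
prologue: push r4 -> mem[0x6e]=0x60, sp=0x6e
prologue: push r7 -> mem[0x6d]=0x5a, sp=0x6d
body[0] add  r2, r2, #20 -> r2=0x19
body[1] mov  r7, #0xe4 -> r7=0xe4
body[2] add  r2, r7, #55 -> r2=0x1b
body[3] xor  r5, r6, r0 -> r5=0xc2
body[4] add  r4, r4, r3 -> r4=0x92
body[5] add  r0, r4, #40 -> r0=0xba
body[6] add  r6, r1, #27 -> r6=0xa1
body[7] sub  r2, r4, #53 -> r2=0x5d
epilogue: pop r7=0x5a, sp=0x6e
epilogue: pop r4=0x60, sp=0x6f
epilogue: pop r2=0x05, sp=0x70
epilogue: pop r0=0xb5, sp=0x71
r1: caller-saved, written=False
r2: callee-saved, written=True
r6: caller-saved, written=True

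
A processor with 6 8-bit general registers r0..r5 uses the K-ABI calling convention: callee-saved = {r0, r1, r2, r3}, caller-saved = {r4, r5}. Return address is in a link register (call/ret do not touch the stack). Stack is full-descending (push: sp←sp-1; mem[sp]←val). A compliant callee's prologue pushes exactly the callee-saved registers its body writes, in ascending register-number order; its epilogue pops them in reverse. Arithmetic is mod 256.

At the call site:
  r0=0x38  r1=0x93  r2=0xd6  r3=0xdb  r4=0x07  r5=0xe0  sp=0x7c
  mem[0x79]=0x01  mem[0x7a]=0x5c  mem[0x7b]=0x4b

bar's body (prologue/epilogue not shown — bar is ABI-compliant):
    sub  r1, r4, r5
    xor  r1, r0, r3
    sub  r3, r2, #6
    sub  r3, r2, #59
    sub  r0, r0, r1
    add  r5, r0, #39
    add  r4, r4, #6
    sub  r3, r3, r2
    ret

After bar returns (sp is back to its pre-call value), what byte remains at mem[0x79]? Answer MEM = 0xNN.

MEM = 0xdb

prologue: push r0 -> mem[0x7b]=0x38, sp=0x7b
prologue: push r1 -> mem[0x7a]=0x93, sp=0x7a
prologue: push r3 -> mem[0x79]=0xdb, sp=0x79
body[0] sub  r1, r4, r5 -> r1=0x27
body[1] xor  r1, r0, r3 -> r1=0xe3
body[2] sub  r3, r2, #6 -> r3=0xd0
body[3] sub  r3, r2, #59 -> r3=0x9b
body[4] sub  r0, r0, r1 -> r0=0x55
body[5] add  r5, r0, #39 -> r5=0x7c
body[6] add  r4, r4, #6 -> r4=0x0d
body[7] sub  r3, r3, r2 -> r3=0xc5
epilogue: pop r3=0xdb, sp=0x7a
epilogue: pop r1=0x93, sp=0x7b
epilogue: pop r0=0x38, sp=0x7c
prologue pushed ['r0', 'r1', 'r3'] at ['0x7b', '0x7a', '0x79']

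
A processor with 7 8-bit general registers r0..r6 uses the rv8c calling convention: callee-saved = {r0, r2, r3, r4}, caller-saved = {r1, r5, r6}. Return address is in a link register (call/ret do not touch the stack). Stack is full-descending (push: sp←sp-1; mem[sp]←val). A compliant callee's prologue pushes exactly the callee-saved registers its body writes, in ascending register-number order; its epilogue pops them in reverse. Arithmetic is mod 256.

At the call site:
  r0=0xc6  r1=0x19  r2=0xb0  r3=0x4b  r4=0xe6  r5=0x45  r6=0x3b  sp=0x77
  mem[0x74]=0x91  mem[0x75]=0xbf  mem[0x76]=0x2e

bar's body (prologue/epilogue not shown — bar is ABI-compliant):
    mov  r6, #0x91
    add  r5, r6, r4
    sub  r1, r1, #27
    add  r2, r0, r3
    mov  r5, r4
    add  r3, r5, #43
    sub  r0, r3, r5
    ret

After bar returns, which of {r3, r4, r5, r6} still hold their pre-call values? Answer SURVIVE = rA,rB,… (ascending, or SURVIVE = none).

prologue: push r0 -> mem[0x76]=0xc6, sp=0x76
prologue: push r2 -> mem[0x75]=0xb0, sp=0x75
prologue: push r3 -> mem[0x74]=0x4b, sp=0x74
body[0] mov  r6, #0x91 -> r6=0x91
body[1] add  r5, r6, r4 -> r5=0x77
body[2] sub  r1, r1, #27 -> r1=0xfe
body[3] add  r2, r0, r3 -> r2=0x11
body[4] mov  r5, r4 -> r5=0xe6
body[5] add  r3, r5, #43 -> r3=0x11
body[6] sub  r0, r3, r5 -> r0=0x2b
epilogue: pop r3=0x4b, sp=0x75
epilogue: pop r2=0xb0, sp=0x76
epilogue: pop r0=0xc6, sp=0x77
r3: callee-saved, written=True
r4: callee-saved, written=False
r5: caller-saved, written=True
r6: caller-saved, written=True

SURVIVE = r3,r4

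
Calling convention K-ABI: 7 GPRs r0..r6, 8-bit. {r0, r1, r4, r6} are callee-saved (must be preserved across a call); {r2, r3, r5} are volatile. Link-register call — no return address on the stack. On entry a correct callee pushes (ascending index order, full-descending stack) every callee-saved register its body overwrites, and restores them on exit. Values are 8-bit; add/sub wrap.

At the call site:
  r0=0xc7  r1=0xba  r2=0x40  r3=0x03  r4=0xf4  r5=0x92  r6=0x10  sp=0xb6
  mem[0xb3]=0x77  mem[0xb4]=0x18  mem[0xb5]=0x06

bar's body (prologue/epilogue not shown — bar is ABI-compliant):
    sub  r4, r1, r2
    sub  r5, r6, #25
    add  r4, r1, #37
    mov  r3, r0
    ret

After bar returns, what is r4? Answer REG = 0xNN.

REG = 0xf4

prologue: push r4 → mem[0xb5]=0xf4, sp=0xb5
body[0] sub  r4, r1, r2 → r4=0x7a
body[1] sub  r5, r6, #25 → r5=0xf7
body[2] add  r4, r1, #37 → r4=0xdf
body[3] mov  r3, r0 → r3=0xc7
epilogue: pop r4=0xf4, sp=0xb6
r4 is callee-saved → restored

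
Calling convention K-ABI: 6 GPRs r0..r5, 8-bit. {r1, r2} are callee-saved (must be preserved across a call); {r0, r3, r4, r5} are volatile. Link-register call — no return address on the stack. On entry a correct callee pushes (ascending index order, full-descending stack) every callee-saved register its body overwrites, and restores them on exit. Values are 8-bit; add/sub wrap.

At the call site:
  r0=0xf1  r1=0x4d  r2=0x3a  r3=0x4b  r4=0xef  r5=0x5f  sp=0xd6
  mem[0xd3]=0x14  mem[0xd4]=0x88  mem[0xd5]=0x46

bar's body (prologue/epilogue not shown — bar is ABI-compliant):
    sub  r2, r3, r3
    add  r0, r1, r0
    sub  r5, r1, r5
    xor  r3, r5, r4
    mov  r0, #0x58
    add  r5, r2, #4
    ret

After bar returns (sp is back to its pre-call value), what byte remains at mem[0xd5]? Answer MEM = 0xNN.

MEM = 0x3a

prologue: push r2 -> mem[0xd5]=0x3a, sp=0xd5
body[0] sub  r2, r3, r3 -> r2=0x00
body[1] add  r0, r1, r0 -> r0=0x3e
body[2] sub  r5, r1, r5 -> r5=0xee
body[3] xor  r3, r5, r4 -> r3=0x01
body[4] mov  r0, #0x58 -> r0=0x58
body[5] add  r5, r2, #4 -> r5=0x04
epilogue: pop r2=0x3a, sp=0xd6
prologue pushed ['r2'] at ['0xd5']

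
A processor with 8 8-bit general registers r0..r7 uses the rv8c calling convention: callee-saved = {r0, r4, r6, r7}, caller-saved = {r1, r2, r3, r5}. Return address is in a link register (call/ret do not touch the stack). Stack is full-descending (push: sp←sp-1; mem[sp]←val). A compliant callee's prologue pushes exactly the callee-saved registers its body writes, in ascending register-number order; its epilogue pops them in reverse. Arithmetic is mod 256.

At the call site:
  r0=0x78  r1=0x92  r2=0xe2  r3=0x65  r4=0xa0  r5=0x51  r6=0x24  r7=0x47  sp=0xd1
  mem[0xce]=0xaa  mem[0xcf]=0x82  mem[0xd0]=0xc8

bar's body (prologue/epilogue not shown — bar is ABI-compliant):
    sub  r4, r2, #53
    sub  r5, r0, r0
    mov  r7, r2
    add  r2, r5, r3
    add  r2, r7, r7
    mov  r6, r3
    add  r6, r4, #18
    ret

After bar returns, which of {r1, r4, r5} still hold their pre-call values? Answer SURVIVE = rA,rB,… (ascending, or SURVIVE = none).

SURVIVE = r1,r4

prologue: push r4 -> mem[0xd0]=0xa0, sp=0xd0
prologue: push r6 -> mem[0xcf]=0x24, sp=0xcf
prologue: push r7 -> mem[0xce]=0x47, sp=0xce
body[0] sub  r4, r2, #53 -> r4=0xad
body[1] sub  r5, r0, r0 -> r5=0x00
body[2] mov  r7, r2 -> r7=0xe2
body[3] add  r2, r5, r3 -> r2=0x65
body[4] add  r2, r7, r7 -> r2=0xc4
body[5] mov  r6, r3 -> r6=0x65
body[6] add  r6, r4, #18 -> r6=0xbf
epilogue: pop r7=0x47, sp=0xcf
epilogue: pop r6=0x24, sp=0xd0
epilogue: pop r4=0xa0, sp=0xd1
r1: caller-saved, written=False
r4: callee-saved, written=True
r5: caller-saved, written=True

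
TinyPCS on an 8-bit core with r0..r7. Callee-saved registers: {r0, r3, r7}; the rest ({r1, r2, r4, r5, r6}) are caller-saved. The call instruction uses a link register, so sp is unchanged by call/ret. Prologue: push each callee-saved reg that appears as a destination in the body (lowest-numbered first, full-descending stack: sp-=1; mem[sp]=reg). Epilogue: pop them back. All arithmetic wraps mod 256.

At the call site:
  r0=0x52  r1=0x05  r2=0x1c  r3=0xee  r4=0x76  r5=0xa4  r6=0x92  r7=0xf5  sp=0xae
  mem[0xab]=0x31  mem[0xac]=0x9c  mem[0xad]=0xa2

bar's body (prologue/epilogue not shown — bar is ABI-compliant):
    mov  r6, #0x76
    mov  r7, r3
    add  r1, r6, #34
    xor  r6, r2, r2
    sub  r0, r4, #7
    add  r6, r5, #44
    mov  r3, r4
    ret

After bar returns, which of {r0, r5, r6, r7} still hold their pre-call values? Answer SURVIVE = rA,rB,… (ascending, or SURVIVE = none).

prologue: push r0 → mem[0xad]=0x52, sp=0xad
prologue: push r3 → mem[0xac]=0xee, sp=0xac
prologue: push r7 → mem[0xab]=0xf5, sp=0xab
body[0] mov  r6, #0x76 → r6=0x76
body[1] mov  r7, r3 → r7=0xee
body[2] add  r1, r6, #34 → r1=0x98
body[3] xor  r6, r2, r2 → r6=0x00
body[4] sub  r0, r4, #7 → r0=0x6f
body[5] add  r6, r5, #44 → r6=0xd0
body[6] mov  r3, r4 → r3=0x76
epilogue: pop r7=0xf5, sp=0xac
epilogue: pop r3=0xee, sp=0xad
epilogue: pop r0=0x52, sp=0xae
r0: callee-saved, written=True
r5: caller-saved, written=False
r6: caller-saved, written=True
r7: callee-saved, written=True

SURVIVE = r0,r5,r7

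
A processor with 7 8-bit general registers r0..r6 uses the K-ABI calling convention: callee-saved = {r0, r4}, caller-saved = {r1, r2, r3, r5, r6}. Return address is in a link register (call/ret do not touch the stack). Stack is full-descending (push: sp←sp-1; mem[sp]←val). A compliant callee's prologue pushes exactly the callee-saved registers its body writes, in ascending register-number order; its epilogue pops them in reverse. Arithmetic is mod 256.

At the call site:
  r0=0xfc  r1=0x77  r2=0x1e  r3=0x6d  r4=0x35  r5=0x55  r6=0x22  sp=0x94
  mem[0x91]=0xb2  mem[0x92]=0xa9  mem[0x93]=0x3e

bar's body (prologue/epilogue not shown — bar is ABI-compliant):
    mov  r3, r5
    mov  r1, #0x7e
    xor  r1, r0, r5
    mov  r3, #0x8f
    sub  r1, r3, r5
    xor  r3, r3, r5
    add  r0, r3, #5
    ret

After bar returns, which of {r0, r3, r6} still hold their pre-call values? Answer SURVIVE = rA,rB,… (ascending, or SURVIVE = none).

prologue: push r0 → mem[0x93]=0xfc, sp=0x93
body[0] mov  r3, r5 → r3=0x55
body[1] mov  r1, #0x7e → r1=0x7e
body[2] xor  r1, r0, r5 → r1=0xa9
body[3] mov  r3, #0x8f → r3=0x8f
body[4] sub  r1, r3, r5 → r1=0x3a
body[5] xor  r3, r3, r5 → r3=0xda
body[6] add  r0, r3, #5 → r0=0xdf
epilogue: pop r0=0xfc, sp=0x94
r0: callee-saved, written=True
r3: caller-saved, written=True
r6: caller-saved, written=False

SURVIVE = r0,r6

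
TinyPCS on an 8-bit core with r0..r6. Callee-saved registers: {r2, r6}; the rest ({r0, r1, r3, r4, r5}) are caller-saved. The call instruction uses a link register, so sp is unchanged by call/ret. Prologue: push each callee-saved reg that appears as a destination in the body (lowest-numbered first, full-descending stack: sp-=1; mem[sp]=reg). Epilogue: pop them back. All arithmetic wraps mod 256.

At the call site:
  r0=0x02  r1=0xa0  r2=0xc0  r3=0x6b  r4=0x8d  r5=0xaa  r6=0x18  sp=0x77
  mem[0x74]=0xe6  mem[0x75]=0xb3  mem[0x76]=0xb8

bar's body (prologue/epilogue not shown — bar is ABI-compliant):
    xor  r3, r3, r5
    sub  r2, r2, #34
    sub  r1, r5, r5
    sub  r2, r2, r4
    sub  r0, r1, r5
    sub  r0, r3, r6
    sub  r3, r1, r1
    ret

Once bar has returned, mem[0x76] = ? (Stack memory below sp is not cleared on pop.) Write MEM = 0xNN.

MEM = 0xc0

prologue: push r2 → mem[0x76]=0xc0, sp=0x76
body[0] xor  r3, r3, r5 → r3=0xc1
body[1] sub  r2, r2, #34 → r2=0x9e
body[2] sub  r1, r5, r5 → r1=0x00
body[3] sub  r2, r2, r4 → r2=0x11
body[4] sub  r0, r1, r5 → r0=0x56
body[5] sub  r0, r3, r6 → r0=0xa9
body[6] sub  r3, r1, r1 → r3=0x00
epilogue: pop r2=0xc0, sp=0x77
prologue pushed ['r2'] at ['0x76']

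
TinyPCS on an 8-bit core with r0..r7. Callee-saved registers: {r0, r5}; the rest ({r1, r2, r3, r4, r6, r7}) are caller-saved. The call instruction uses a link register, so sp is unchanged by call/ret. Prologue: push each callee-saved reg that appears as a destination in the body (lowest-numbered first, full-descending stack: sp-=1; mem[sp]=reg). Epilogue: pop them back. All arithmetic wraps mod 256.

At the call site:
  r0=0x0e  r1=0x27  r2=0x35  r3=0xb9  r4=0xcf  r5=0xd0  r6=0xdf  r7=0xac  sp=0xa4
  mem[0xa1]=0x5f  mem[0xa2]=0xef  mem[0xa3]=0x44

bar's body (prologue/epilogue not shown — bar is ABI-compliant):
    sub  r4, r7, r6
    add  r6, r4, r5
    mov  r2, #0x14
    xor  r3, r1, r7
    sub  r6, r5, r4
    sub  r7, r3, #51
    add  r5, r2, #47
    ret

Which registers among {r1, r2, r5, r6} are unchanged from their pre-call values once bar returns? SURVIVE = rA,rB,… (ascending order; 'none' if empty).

SURVIVE = r1,r5

prologue: push r5 → mem[0xa3]=0xd0, sp=0xa3
body[0] sub  r4, r7, r6 → r4=0xcd
body[1] add  r6, r4, r5 → r6=0x9d
body[2] mov  r2, #0x14 → r2=0x14
body[3] xor  r3, r1, r7 → r3=0x8b
body[4] sub  r6, r5, r4 → r6=0x03
body[5] sub  r7, r3, #51 → r7=0x58
body[6] add  r5, r2, #47 → r5=0x43
epilogue: pop r5=0xd0, sp=0xa4
r1: caller-saved, written=False
r2: caller-saved, written=True
r5: callee-saved, written=True
r6: caller-saved, written=True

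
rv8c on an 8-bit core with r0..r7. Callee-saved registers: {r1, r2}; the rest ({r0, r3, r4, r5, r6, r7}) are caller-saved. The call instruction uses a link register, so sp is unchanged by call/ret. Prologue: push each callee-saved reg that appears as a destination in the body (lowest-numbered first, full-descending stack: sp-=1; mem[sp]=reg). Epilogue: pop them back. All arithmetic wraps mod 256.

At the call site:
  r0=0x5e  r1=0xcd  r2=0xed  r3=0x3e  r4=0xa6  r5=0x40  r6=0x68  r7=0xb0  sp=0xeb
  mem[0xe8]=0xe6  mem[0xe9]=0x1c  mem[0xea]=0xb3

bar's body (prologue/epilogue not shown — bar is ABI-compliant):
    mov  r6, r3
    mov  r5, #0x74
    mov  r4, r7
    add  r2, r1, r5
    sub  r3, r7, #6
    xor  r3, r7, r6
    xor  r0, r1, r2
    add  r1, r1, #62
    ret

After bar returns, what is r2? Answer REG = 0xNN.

REG = 0xed

prologue: push r1 → mem[0xea]=0xcd, sp=0xea
prologue: push r2 → mem[0xe9]=0xed, sp=0xe9
body[0] mov  r6, r3 → r6=0x3e
body[1] mov  r5, #0x74 → r5=0x74
body[2] mov  r4, r7 → r4=0xb0
body[3] add  r2, r1, r5 → r2=0x41
body[4] sub  r3, r7, #6 → r3=0xaa
body[5] xor  r3, r7, r6 → r3=0x8e
body[6] xor  r0, r1, r2 → r0=0x8c
body[7] add  r1, r1, #62 → r1=0x0b
epilogue: pop r2=0xed, sp=0xea
epilogue: pop r1=0xcd, sp=0xeb
r2 is callee-saved → restored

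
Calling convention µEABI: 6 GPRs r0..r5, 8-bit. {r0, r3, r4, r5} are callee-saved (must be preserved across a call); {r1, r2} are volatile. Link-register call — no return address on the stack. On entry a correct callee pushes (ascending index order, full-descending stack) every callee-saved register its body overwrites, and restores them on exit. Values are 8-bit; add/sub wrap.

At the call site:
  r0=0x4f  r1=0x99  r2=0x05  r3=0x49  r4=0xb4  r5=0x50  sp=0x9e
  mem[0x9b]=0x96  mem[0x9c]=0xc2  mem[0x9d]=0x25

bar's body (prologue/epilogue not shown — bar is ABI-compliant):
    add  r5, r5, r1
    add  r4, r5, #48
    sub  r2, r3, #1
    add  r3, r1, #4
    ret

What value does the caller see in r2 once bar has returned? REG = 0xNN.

REG = 0x48

prologue: push r3 → mem[0x9d]=0x49, sp=0x9d
prologue: push r4 → mem[0x9c]=0xb4, sp=0x9c
prologue: push r5 → mem[0x9b]=0x50, sp=0x9b
body[0] add  r5, r5, r1 → r5=0xe9
body[1] add  r4, r5, #48 → r4=0x19
body[2] sub  r2, r3, #1 → r2=0x48
body[3] add  r3, r1, #4 → r3=0x9d
epilogue: pop r5=0x50, sp=0x9c
epilogue: pop r4=0xb4, sp=0x9d
epilogue: pop r3=0x49, sp=0x9e
r2 is caller-saved → body value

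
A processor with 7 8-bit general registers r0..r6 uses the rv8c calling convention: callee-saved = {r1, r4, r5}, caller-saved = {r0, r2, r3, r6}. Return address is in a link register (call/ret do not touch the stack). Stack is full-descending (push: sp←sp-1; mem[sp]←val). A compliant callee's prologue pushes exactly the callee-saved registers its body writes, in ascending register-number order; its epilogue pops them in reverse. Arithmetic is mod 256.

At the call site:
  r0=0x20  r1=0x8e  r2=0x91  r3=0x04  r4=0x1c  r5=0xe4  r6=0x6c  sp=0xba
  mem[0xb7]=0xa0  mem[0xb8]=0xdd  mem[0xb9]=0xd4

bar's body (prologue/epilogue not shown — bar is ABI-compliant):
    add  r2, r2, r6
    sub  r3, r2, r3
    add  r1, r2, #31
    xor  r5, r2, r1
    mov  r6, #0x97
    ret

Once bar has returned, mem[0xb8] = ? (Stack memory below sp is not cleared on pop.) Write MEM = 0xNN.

MEM = 0xe4

prologue: push r1 -> mem[0xb9]=0x8e, sp=0xb9
prologue: push r5 -> mem[0xb8]=0xe4, sp=0xb8
body[0] add  r2, r2, r6 -> r2=0xfd
body[1] sub  r3, r2, r3 -> r3=0xf9
body[2] add  r1, r2, #31 -> r1=0x1c
body[3] xor  r5, r2, r1 -> r5=0xe1
body[4] mov  r6, #0x97 -> r6=0x97
epilogue: pop r5=0xe4, sp=0xb9
epilogue: pop r1=0x8e, sp=0xba
prologue pushed ['r1', 'r5'] at ['0xb9', '0xb8']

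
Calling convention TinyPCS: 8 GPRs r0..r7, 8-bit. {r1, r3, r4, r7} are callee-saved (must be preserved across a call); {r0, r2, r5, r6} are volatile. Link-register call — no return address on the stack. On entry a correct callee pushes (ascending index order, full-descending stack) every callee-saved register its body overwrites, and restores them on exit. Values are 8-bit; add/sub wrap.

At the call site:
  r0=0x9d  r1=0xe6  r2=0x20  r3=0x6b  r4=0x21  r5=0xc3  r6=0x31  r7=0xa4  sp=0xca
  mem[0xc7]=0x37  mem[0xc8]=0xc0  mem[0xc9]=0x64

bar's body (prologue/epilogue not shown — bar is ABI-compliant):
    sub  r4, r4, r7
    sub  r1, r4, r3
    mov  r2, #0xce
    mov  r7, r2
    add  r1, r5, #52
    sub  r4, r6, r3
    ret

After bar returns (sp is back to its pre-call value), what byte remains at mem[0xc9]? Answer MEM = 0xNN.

MEM = 0xe6

prologue: push r1 -> mem[0xc9]=0xe6, sp=0xc9
prologue: push r4 -> mem[0xc8]=0x21, sp=0xc8
prologue: push r7 -> mem[0xc7]=0xa4, sp=0xc7
body[0] sub  r4, r4, r7 -> r4=0x7d
body[1] sub  r1, r4, r3 -> r1=0x12
body[2] mov  r2, #0xce -> r2=0xce
body[3] mov  r7, r2 -> r7=0xce
body[4] add  r1, r5, #52 -> r1=0xf7
body[5] sub  r4, r6, r3 -> r4=0xc6
epilogue: pop r7=0xa4, sp=0xc8
epilogue: pop r4=0x21, sp=0xc9
epilogue: pop r1=0xe6, sp=0xca
prologue pushed ['r1', 'r4', 'r7'] at ['0xc9', '0xc8', '0xc7']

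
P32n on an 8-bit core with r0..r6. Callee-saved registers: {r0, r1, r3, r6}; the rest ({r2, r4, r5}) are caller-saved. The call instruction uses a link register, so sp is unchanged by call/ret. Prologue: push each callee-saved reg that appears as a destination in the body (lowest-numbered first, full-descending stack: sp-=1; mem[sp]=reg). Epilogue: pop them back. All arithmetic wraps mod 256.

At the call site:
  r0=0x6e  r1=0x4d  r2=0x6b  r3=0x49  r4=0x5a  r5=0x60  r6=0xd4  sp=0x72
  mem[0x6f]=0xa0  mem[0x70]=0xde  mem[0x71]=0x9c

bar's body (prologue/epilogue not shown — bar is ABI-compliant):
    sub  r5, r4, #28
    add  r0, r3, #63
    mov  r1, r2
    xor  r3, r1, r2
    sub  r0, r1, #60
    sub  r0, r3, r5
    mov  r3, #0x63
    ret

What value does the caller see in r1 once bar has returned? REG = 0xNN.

prologue: push r0 -> mem[0x71]=0x6e, sp=0x71
prologue: push r1 -> mem[0x70]=0x4d, sp=0x70
prologue: push r3 -> mem[0x6f]=0x49, sp=0x6f
body[0] sub  r5, r4, #28 -> r5=0x3e
body[1] add  r0, r3, #63 -> r0=0x88
body[2] mov  r1, r2 -> r1=0x6b
body[3] xor  r3, r1, r2 -> r3=0x00
body[4] sub  r0, r1, #60 -> r0=0x2f
body[5] sub  r0, r3, r5 -> r0=0xc2
body[6] mov  r3, #0x63 -> r3=0x63
epilogue: pop r3=0x49, sp=0x70
epilogue: pop r1=0x4d, sp=0x71
epilogue: pop r0=0x6e, sp=0x72
r1 is callee-saved -> restored

REG = 0x4d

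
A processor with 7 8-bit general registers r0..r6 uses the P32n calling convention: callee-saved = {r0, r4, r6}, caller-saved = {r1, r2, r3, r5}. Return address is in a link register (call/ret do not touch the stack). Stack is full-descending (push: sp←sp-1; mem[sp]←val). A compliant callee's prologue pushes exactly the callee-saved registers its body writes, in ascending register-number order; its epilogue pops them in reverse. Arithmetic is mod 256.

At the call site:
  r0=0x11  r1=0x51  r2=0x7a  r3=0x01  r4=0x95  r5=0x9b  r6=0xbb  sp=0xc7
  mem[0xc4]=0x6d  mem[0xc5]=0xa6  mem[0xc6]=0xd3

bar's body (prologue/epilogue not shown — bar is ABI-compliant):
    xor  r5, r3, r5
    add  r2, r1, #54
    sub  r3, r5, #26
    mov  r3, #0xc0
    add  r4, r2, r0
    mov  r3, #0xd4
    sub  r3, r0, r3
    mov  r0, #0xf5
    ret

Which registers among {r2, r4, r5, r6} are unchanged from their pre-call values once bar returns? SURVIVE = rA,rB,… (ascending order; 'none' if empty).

SURVIVE = r4,r6

prologue: push r0 -> mem[0xc6]=0x11, sp=0xc6
prologue: push r4 -> mem[0xc5]=0x95, sp=0xc5
body[0] xor  r5, r3, r5 -> r5=0x9a
body[1] add  r2, r1, #54 -> r2=0x87
body[2] sub  r3, r5, #26 -> r3=0x80
body[3] mov  r3, #0xc0 -> r3=0xc0
body[4] add  r4, r2, r0 -> r4=0x98
body[5] mov  r3, #0xd4 -> r3=0xd4
body[6] sub  r3, r0, r3 -> r3=0x3d
body[7] mov  r0, #0xf5 -> r0=0xf5
epilogue: pop r4=0x95, sp=0xc6
epilogue: pop r0=0x11, sp=0xc7
r2: caller-saved, written=True
r4: callee-saved, written=True
r5: caller-saved, written=True
r6: callee-saved, written=False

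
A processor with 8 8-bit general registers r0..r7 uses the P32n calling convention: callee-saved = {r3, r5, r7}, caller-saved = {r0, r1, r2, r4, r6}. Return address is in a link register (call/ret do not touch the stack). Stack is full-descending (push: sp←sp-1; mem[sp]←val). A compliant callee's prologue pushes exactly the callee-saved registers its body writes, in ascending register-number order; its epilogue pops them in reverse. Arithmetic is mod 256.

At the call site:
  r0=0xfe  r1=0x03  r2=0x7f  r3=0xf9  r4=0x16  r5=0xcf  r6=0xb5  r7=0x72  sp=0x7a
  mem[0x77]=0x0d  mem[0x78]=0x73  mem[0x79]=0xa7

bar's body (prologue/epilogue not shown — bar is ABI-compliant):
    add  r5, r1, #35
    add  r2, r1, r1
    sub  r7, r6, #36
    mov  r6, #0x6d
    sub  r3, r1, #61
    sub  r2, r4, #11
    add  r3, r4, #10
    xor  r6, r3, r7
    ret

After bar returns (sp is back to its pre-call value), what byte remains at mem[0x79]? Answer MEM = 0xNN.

MEM = 0xf9

prologue: push r3 → mem[0x79]=0xf9, sp=0x79
prologue: push r5 → mem[0x78]=0xcf, sp=0x78
prologue: push r7 → mem[0x77]=0x72, sp=0x77
body[0] add  r5, r1, #35 → r5=0x26
body[1] add  r2, r1, r1 → r2=0x06
body[2] sub  r7, r6, #36 → r7=0x91
body[3] mov  r6, #0x6d → r6=0x6d
body[4] sub  r3, r1, #61 → r3=0xc6
body[5] sub  r2, r4, #11 → r2=0x0b
body[6] add  r3, r4, #10 → r3=0x20
body[7] xor  r6, r3, r7 → r6=0xb1
epilogue: pop r7=0x72, sp=0x78
epilogue: pop r5=0xcf, sp=0x79
epilogue: pop r3=0xf9, sp=0x7a
prologue pushed ['r3', 'r5', 'r7'] at ['0x79', '0x78', '0x77']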